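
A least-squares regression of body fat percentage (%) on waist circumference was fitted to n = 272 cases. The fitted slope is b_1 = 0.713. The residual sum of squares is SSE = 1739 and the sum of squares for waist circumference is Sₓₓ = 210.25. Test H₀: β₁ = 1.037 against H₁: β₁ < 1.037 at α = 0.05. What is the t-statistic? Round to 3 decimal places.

t = -1.851

MSE = SSE/(n − 2) = 1739/270 = 6.44074.
SE(b_1) = √(MSE/Sₓₓ) = √(6.44074/210.25) = 0.175025.
t = (0.713 − 1.037) / 0.175025 = -1.851.
df = n − 2 = 270.
One-sided p ≈ 0.0326, which is < 0.05, so reject H₀.
There is evidence that the true slope on waist circumference is below 1.037 % per unit.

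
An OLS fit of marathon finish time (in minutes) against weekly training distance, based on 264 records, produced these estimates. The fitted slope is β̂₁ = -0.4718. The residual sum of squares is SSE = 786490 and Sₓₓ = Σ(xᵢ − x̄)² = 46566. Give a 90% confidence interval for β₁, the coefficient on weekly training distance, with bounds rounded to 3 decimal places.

MSE = SSE/(n − 2) = 786490/262 = 3001.87.
SE(β̂₁) = √(MSE/Sₓₓ) = √(3001.87/46566) = 0.253899.
df = n − 2 = 262.
t* = t_{0.05, 262} = 1.65069.
Margin = t* × SE = 1.65069 × 0.253899 = 0.41911.
CI: -0.4718 ± 0.41911 → (-0.891, -0.053).
With 90% confidence, each one-unit increase in weekly training distance is associated with a change of between -0.891 and -0.053 minutes in marathon finish time.

(-0.891, -0.053)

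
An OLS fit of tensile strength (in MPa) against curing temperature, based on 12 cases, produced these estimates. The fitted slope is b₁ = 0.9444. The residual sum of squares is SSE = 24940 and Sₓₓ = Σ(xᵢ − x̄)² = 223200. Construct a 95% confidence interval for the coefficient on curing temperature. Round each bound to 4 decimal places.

(0.7089, 1.1799)

MSE = SSE/(n − 2) = 24940/10 = 2494.
SE(b₁) = √(MSE/Sₓₓ) = √(2494/223200) = 0.105706.
df = n − 2 = 10.
t* = t_{0.025, 10} = 2.228139.
Margin = t* × SE = 2.228139 × 0.105706 = 0.235528.
CI: 0.9444 ± 0.235528 → (0.7089, 1.1799).
With 95% confidence, each one-unit increase in curing temperature is associated with a change of between 0.7089 and 1.1799 MPa in tensile strength.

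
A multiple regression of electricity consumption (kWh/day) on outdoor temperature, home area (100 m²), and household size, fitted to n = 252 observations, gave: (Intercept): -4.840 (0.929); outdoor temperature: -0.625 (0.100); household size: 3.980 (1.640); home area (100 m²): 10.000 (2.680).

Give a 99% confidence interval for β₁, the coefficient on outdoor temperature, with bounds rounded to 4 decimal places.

(-0.8846, -0.3654)

Read off: b = -0.625, SE = 0.100 for outdoor temperature.
df = n − k − 1 = 252 − 3 − 1 = 248.
t* = t_{0.005, 248} = 2.595799.
Margin = t* × SE = 2.595799 × 0.100 = 0.259580.
CI: -0.625 ± 0.259580 → (-0.8846, -0.3654).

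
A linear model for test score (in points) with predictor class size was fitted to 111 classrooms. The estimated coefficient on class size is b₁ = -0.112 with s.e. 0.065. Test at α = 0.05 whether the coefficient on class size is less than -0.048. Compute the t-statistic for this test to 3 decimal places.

H₀: β₁ = -0.048 vs H₁: β₁ < -0.048.
t = (b₁ − β₁⁰)/SE = (-0.112 − (-0.048)) / 0.065 = -0.985.
df = n − 2 = 111 − 2 = 109.
One-sided p ≈ 0.1635, which is ≥ 0.05, so fail to reject H₀.
The data do not give significant evidence that the true slope on class size is below -0.048 points per unit.

t = -0.985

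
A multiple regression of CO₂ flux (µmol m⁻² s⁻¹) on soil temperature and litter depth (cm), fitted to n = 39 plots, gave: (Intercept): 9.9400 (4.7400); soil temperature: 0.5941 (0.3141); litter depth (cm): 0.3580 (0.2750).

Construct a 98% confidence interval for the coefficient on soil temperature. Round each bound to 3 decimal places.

(-0.171, 1.359)

Read off: b = 0.5941, SE = 0.3141 for soil temperature.
df = n − k − 1 = 39 − 2 − 1 = 36.
t* = t_{0.01, 36} = 2.434494.
Margin = t* × SE = 2.434494 × 0.3141 = 0.76467.
CI: 0.5941 ± 0.76467 → (-0.171, 1.359).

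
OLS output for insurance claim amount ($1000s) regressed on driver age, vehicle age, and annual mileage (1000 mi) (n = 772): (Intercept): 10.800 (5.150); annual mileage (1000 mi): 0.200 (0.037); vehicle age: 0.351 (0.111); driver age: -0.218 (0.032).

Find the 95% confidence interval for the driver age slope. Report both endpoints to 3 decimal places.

(-0.281, -0.155)

Read off: b = -0.218, SE = 0.032 for driver age.
df = n − k − 1 = 772 − 3 − 1 = 768.
t* = t_{0.025, 768} = 1.963058.
Margin = t* × SE = 1.963058 × 0.032 = 0.06282.
CI: -0.218 ± 0.06282 → (-0.281, -0.155).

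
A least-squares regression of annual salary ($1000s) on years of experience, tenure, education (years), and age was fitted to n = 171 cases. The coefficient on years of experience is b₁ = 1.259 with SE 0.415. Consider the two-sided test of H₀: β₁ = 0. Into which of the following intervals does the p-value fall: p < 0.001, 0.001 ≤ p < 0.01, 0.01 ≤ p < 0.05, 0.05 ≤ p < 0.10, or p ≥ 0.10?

t = 1.259 / 0.415 = 3.034.
df = n − k − 1 = 171 − 4 − 1 = 166.
Two-sided p = 2·P(T_{166} > |t|) ≈ 0.0028.
So 0.001 ≤ p < 0.01.

0.001 ≤ p < 0.01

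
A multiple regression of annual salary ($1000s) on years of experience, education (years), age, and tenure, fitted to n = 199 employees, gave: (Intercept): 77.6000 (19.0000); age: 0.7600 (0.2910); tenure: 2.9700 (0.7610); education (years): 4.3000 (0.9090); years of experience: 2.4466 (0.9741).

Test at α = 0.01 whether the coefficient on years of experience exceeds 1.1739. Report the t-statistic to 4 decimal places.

t = 1.3065

Read off: b = 2.4466, SE = 0.9741 for years of experience.
H₀: β₁ = 1.1739 vs H₁: β₁ > 1.1739.
t = (2.4466 − 1.1739) / 0.9741 = 1.3065.
df = n − k − 1 = 199 − 4 − 1 = 194.
One-sided p ≈ 0.0965, which is ≥ 0.01, so fail to reject H₀.
The data do not give significant evidence that the true slope on years of experience exceeds 1.1739 $1000s per unit, holding the other predictors fixed.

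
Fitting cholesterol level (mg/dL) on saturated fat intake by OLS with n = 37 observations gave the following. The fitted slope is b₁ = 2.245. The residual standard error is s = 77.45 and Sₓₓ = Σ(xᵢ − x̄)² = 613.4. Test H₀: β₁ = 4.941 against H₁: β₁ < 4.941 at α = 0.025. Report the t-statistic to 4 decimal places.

t = -0.8621

SE(b₁) = s/√Sₓₓ = 77.45/√613.4 = 3.12716.
t = (2.245 − 4.941) / 3.12716 = -0.8621.
df = n − 2 = 35.
One-sided p ≈ 0.1972, which is ≥ 0.025, so fail to reject H₀.
The data do not give significant evidence that the true slope on saturated fat intake is below 4.941 mg/dL per unit.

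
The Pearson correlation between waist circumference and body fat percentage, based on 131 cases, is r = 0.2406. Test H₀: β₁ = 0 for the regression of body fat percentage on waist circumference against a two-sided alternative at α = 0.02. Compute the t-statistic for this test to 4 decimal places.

t = r·√(n − 2)/√(1 − r²) = 0.2406·√129/√0.942112 = 2.8154.
df = n − 2 = 129.
Two-sided p ≈ 0.0056, which is < 0.02, so reject H₀.
There is evidence of a linear association between waist circumference and body fat percentage.

t = 2.8154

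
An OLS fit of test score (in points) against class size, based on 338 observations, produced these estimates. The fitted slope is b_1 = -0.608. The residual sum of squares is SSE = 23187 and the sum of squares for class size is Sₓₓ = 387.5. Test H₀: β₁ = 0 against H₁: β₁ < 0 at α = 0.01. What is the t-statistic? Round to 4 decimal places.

MSE = SSE/(n − 2) = 23187/336 = 69.0089.
SE(b_1) = √(MSE/Sₓₓ) = √(69.0089/387.5) = 0.422004.
t = -0.608 / 0.422004 = -1.4407.
df = n − 2 = 336.
One-sided p ≈ 0.0753, which is ≥ 0.01, so fail to reject H₀.
The data do not give significant evidence that the true slope on class size is negative.

t = -1.4407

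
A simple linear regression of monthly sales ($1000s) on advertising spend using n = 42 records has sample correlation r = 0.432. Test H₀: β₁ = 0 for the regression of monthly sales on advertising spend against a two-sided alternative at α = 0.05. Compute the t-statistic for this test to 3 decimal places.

t = r·√(n − 2)/√(1 − r²) = 0.432·√40/√0.813376 = 3.029.
df = n − 2 = 40.
Two-sided p ≈ 0.0043, which is < 0.05, so reject H₀.
There is evidence of a linear association between advertising spend and monthly sales.

t = 3.029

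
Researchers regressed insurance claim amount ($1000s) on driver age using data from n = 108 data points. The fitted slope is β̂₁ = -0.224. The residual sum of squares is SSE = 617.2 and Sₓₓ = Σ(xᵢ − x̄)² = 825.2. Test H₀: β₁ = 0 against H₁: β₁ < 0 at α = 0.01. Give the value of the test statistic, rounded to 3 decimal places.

t = -2.667

MSE = SSE/(n − 2) = 617.2/106 = 5.82264.
SE(β̂₁) = √(MSE/Sₓₓ) = √(5.82264/825.2) = 0.0840002.
t = -0.224 / 0.0840002 = -2.667.
df = n − 2 = 106.
One-sided p ≈ 0.0044, which is < 0.01, so reject H₀.
There is evidence that the true slope on driver age is negative.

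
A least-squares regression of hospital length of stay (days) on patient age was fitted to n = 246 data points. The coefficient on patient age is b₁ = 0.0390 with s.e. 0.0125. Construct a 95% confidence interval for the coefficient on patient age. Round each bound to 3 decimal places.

df = n − 2 = 246 − 2 = 244.
t* = t_{0.025, 244} = 1.969734.
Margin = t* × SE = 1.969734 × 0.0125 = 0.02462.
CI: 0.0390 ± 0.02462 → (0.014, 0.064).
With 95% confidence, each one-unit increase in patient age is associated with a change of between 0.014 and 0.064 days in hospital length of stay.

(0.014, 0.064)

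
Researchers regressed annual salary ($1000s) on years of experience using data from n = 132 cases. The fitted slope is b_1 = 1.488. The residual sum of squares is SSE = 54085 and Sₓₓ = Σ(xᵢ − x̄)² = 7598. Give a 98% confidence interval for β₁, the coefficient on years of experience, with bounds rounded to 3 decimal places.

(0.937, 2.039)

MSE = SSE/(n − 2) = 54085/130 = 416.038.
SE(b_1) = √(MSE/Sₓₓ) = √(416.038/7598) = 0.234001.
df = n − 2 = 130.
t* = t_{0.01, 130} = 2.355375.
Margin = t* × SE = 2.355375 × 0.234001 = 0.55116.
CI: 1.488 ± 0.55116 → (0.937, 2.039).
With 98% confidence, each one-unit increase in years of experience is associated with a change of between 0.937 and 2.039 $1000s in annual salary.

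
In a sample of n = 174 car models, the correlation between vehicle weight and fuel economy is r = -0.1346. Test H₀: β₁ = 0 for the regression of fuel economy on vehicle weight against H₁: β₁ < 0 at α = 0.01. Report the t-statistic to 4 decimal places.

t = r·√(n − 2)/√(1 − r²) = -0.1346·√172/√0.981883 = -1.7815.
df = n − 2 = 172.
One-sided p ≈ 0.0383, which is ≥ 0.01, so fail to reject H₀.
The data do not give significant evidence of a linear association between vehicle weight and fuel economy.

t = -1.7815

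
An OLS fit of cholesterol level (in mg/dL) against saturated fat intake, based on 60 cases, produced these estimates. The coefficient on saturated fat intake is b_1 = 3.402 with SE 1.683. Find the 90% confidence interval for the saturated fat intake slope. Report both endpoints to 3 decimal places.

df = n − 2 = 60 − 2 = 58.
t* = t_{0.05, 58} = 1.671553.
Margin = t* × SE = 1.671553 × 1.683 = 2.81322.
CI: 3.402 ± 2.81322 → (0.589, 6.215).
With 90% confidence, each one-unit increase in saturated fat intake is associated with a change of between 0.589 and 6.215 mg/dL in cholesterol level.

(0.589, 6.215)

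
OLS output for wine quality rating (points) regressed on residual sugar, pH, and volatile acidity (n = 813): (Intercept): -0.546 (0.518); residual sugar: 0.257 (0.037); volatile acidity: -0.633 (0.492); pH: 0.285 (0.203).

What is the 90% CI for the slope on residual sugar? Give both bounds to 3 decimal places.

(0.196, 0.318)

Read off: b = 0.257, SE = 0.037 for residual sugar.
df = n − k − 1 = 813 − 3 − 1 = 809.
t* = t_{0.05, 809} = 1.646739.
Margin = t* × SE = 1.646739 × 0.037 = 0.06093.
CI: 0.257 ± 0.06093 → (0.196, 0.318).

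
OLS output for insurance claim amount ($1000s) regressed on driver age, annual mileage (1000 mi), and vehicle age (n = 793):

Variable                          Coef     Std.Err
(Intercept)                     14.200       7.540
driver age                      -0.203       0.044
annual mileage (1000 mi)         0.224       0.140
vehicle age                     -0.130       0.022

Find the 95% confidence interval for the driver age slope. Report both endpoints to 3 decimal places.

Read off: b = -0.203, SE = 0.044 for driver age.
df = n − k − 1 = 793 − 3 − 1 = 789.
t* = t_{0.025, 789} = 1.962975.
Margin = t* × SE = 1.962975 × 0.044 = 0.08637.
CI: -0.203 ± 0.08637 → (-0.289, -0.117).

(-0.289, -0.117)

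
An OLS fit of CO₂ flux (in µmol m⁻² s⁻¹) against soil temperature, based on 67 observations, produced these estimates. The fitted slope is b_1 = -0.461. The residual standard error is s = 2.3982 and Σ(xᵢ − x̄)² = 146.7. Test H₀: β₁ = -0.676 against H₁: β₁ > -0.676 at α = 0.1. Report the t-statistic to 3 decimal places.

SE(b_1) = s/√Sₓₓ = 2.3982/√146.7 = 0.198002.
t = (-0.461 − (-0.676)) / 0.198002 = 1.086.
df = n − 2 = 65.
One-sided p ≈ 0.1408, which is ≥ 0.1, so fail to reject H₀.
The data do not give significant evidence that the true slope on soil temperature exceeds -0.676 µmol m⁻² s⁻¹ per unit.

t = 1.086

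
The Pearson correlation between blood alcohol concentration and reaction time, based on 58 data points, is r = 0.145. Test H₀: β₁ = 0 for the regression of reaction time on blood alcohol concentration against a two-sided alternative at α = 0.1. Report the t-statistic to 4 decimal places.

t = 1.0967

t = r·√(n − 2)/√(1 − r²) = 0.145·√56/√0.978975 = 1.0967.
df = n − 2 = 56.
Two-sided p ≈ 0.2775, which is ≥ 0.1, so fail to reject H₀.
The data do not give significant evidence of a linear association between blood alcohol concentration and reaction time.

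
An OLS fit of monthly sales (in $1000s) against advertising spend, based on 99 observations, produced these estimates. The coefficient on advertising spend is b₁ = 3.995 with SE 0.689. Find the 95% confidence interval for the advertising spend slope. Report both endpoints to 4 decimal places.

(2.6275, 5.3625)

df = n − 2 = 99 − 2 = 97.
t* = t_{0.025, 97} = 1.984723.
Margin = t* × SE = 1.984723 × 0.689 = 1.367474.
CI: 3.995 ± 1.367474 → (2.6275, 5.3625).
With 95% confidence, each one-unit increase in advertising spend is associated with a change of between 2.6275 and 5.3625 $1000s in monthly sales.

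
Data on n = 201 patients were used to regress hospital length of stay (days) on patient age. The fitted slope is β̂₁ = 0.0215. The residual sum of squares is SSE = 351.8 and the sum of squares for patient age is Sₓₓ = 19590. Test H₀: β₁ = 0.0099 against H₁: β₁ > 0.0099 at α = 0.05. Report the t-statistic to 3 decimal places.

t = 1.221

MSE = SSE/(n − 2) = 351.8/199 = 1.76784.
SE(β̂₁) = √(MSE/Sₓₓ) = √(1.76784/19590) = 0.00949957.
t = (0.0215 − 0.0099) / 0.00949957 = 1.221.
df = n − 2 = 199.
One-sided p ≈ 0.1117, which is ≥ 0.05, so fail to reject H₀.
The data do not give significant evidence that the true slope on patient age exceeds 0.0099 days per unit.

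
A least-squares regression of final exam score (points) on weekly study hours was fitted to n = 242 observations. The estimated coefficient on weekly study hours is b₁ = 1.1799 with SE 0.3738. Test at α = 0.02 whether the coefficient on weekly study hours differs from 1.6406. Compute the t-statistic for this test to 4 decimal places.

H₀: β₁ = 1.6406 vs H₁: β₁ ≠ 1.6406.
t = (b₁ − β₁⁰)/SE = (1.1799 − 1.6406) / 0.3738 = -1.2325.
df = n − 2 = 242 − 2 = 240.
Two-sided p ≈ 0.2190, which is ≥ 0.02, so fail to reject H₀.
The data are consistent with a true slope of 1.6406 points per unit of weekly study hours.

t = -1.2325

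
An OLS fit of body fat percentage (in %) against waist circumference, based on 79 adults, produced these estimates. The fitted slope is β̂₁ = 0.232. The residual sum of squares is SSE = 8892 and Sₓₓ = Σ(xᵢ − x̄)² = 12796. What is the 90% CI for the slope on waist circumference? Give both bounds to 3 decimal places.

(0.074, 0.390)

MSE = SSE/(n − 2) = 8892/77 = 115.481.
SE(β̂₁) = √(MSE/Sₓₓ) = √(115.481/12796) = 0.0949986.
df = n − 2 = 77.
t* = t_{0.05, 77} = 1.664885.
Margin = t* × SE = 1.664885 × 0.0949986 = 0.15816.
CI: 0.232 ± 0.15816 → (0.074, 0.390).
With 90% confidence, each one-unit increase in waist circumference is associated with a change of between 0.074 and 0.390 % in body fat percentage.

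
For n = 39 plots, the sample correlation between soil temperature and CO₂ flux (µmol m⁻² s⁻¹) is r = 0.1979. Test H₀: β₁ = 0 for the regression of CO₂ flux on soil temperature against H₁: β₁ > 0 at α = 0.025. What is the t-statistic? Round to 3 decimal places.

t = r·√(n − 2)/√(1 − r²) = 0.1979·√37/√0.960836 = 1.228.
df = n − 2 = 37.
One-sided p ≈ 0.1136, which is ≥ 0.025, so fail to reject H₀.
The data do not give significant evidence of a linear association between soil temperature and CO₂ flux.

t = 1.228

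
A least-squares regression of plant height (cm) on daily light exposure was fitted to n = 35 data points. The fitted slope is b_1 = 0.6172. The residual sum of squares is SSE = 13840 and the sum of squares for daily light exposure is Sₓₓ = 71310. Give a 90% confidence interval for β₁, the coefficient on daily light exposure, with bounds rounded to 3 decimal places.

MSE = SSE/(n − 2) = 13840/33 = 419.394.
SE(b_1) = √(MSE/Sₓₓ) = √(419.394/71310) = 0.0766895.
df = n − 2 = 33.
t* = t_{0.05, 33} = 1.69236.
Margin = t* × SE = 1.69236 × 0.0766895 = 0.12979.
CI: 0.6172 ± 0.12979 → (0.487, 0.747).
With 90% confidence, each one-unit increase in daily light exposure is associated with a change of between 0.487 and 0.747 cm in plant height.

(0.487, 0.747)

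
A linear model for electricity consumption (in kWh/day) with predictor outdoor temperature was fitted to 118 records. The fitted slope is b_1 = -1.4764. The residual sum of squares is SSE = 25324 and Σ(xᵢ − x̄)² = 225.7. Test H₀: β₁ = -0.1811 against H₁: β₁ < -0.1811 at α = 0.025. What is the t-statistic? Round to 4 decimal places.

t = -1.3170

MSE = SSE/(n − 2) = 25324/116 = 218.31.
SE(b_1) = √(MSE/Sₓₓ) = √(218.31/225.7) = 0.983493.
t = (-1.4764 − (-0.1811)) / 0.983493 = -1.3170.
df = n − 2 = 116.
One-sided p ≈ 0.0952, which is ≥ 0.025, so fail to reject H₀.
The data do not give significant evidence that the true slope on outdoor temperature is below -0.1811 kWh/day per unit.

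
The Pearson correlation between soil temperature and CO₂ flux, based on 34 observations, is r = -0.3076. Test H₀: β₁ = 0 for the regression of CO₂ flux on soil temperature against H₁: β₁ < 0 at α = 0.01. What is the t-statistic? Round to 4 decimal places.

t = -1.8287

t = r·√(n − 2)/√(1 − r²) = -0.3076·√32/√0.905382 = -1.8287.
df = n − 2 = 32.
One-sided p ≈ 0.0384, which is ≥ 0.01, so fail to reject H₀.
The data do not give significant evidence of a linear association between soil temperature and CO₂ flux.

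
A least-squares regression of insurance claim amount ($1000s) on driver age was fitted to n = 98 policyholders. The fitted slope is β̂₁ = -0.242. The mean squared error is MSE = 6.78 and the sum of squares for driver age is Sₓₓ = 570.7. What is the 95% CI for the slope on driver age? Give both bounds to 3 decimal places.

(-0.458, -0.026)

SE(β̂₁) = √(MSE/Sₓₓ) = √(6.78/570.7) = 0.108996.
df = n − 2 = 96.
t* = t_{0.025, 96} = 1.984984.
Margin = t* × SE = 1.984984 × 0.108996 = 0.21636.
CI: -0.242 ± 0.21636 → (-0.458, -0.026).
With 95% confidence, each one-unit increase in driver age is associated with a change of between -0.458 and -0.026 $1000s in insurance claim amount.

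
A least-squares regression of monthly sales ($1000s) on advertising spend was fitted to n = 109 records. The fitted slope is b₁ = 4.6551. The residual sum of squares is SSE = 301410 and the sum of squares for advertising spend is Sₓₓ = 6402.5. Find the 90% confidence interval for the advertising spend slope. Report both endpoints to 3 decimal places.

(3.555, 5.756)

MSE = SSE/(n − 2) = 301410/107 = 2816.92.
SE(b₁) = √(MSE/Sₓₓ) = √(2816.92/6402.5) = 0.663303.
df = n − 2 = 107.
t* = t_{0.05, 107} = 1.659219.
Margin = t* × SE = 1.659219 × 0.663303 = 1.10057.
CI: 4.6551 ± 1.10057 → (3.555, 5.756).
With 90% confidence, each one-unit increase in advertising spend is associated with a change of between 3.555 and 5.756 $1000s in monthly sales.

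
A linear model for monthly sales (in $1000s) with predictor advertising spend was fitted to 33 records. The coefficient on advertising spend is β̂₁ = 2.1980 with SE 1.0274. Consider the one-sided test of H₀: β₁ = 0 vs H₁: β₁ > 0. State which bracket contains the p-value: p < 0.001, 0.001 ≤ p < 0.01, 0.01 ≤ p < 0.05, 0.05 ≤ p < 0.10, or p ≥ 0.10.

0.01 ≤ p < 0.05

t = 2.1980 / 1.0274 = 2.139.
df = n − 2 = 33 − 2 = 31.
One-sided p = P(T_{31} > t) ≈ 0.0202.
So 0.01 ≤ p < 0.05.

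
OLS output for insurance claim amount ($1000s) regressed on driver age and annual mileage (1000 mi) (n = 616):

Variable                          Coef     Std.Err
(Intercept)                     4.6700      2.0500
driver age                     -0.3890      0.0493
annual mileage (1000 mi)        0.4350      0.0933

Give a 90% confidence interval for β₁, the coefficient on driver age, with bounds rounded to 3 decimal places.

Read off: b = -0.3890, SE = 0.0493 for driver age.
df = n − k − 1 = 616 − 2 − 1 = 613.
t* = t_{0.05, 613} = 1.647343.
Margin = t* × SE = 1.647343 × 0.0493 = 0.08121.
CI: -0.3890 ± 0.08121 → (-0.470, -0.308).

(-0.470, -0.308)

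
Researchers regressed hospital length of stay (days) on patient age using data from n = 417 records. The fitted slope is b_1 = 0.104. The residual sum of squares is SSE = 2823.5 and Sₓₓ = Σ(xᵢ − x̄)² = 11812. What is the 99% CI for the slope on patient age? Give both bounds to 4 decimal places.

(0.0419, 0.1661)

MSE = SSE/(n − 2) = 2823.5/415 = 6.80361.
SE(b_1) = √(MSE/Sₓₓ) = √(6.80361/11812) = 0.0239998.
df = n − 2 = 415.
t* = t_{0.005, 415} = 2.587728.
Margin = t* × SE = 2.587728 × 0.0239998 = 0.062105.
CI: 0.104 ± 0.062105 → (0.0419, 0.1661).
With 99% confidence, each one-unit increase in patient age is associated with a change of between 0.0419 and 0.1661 days in hospital length of stay.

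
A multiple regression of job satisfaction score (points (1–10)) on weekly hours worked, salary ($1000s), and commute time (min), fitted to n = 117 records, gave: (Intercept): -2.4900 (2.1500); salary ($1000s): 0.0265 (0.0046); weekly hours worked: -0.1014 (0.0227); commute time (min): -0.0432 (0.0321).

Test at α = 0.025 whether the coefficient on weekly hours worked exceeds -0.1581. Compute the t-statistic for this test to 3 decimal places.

Read off: b = -0.1014, SE = 0.0227 for weekly hours worked.
H₀: β₁ = -0.1581 vs H₁: β₁ > -0.1581.
t = (-0.1014 − (-0.1581)) / 0.0227 = 2.498.
df = n − k − 1 = 117 − 3 − 1 = 113.
One-sided p ≈ 0.0070, which is < 0.025, so reject H₀.
There is evidence that the true slope on weekly hours worked exceeds -0.1581 points (1–10) per unit, holding the other predictors fixed.

t = 2.498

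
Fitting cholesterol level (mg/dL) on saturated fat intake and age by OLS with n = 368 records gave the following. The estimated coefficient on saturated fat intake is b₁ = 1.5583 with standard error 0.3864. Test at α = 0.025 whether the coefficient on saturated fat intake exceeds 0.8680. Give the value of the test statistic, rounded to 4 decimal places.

H₀: β₁ = 0.8680 vs H₁: β₁ > 0.8680.
t = (b₁ − β₁⁰)/SE = (1.5583 − 0.8680) / 0.3864 = 1.7865.
df = n − k − 1 = 368 − 2 − 1 = 365.
One-sided p ≈ 0.0374, which is ≥ 0.025, so fail to reject H₀.
The data do not give significant evidence that the true slope on saturated fat intake exceeds 0.8680 mg/dL per unit, holding the other predictors fixed.

t = 1.7865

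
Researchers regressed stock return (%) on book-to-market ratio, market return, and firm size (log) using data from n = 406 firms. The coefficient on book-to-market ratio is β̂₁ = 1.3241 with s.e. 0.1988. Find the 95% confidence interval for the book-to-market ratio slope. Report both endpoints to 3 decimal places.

df = n − k − 1 = 406 − 3 − 1 = 402.
t* = t_{0.025, 402} = 1.965883.
Margin = t* × SE = 1.965883 × 0.1988 = 0.39082.
CI: 1.3241 ± 0.39082 → (0.933, 1.715).
With 95% confidence, each one-unit increase in book-to-market ratio is associated with a change of between 0.933 and 1.715 % in stock return, holding the other predictors fixed.

(0.933, 1.715)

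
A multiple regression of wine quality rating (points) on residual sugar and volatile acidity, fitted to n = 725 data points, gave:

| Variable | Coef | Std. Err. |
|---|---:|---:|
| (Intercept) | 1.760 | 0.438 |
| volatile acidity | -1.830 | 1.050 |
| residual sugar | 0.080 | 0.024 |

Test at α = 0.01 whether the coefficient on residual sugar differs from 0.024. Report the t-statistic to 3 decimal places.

Read off: b = 0.080, SE = 0.024 for residual sugar.
H₀: β₁ = 0.024 vs H₁: β₁ ≠ 0.024.
t = (0.080 − 0.024) / 0.024 = 2.333.
df = n − k − 1 = 725 − 2 − 1 = 722.
Two-sided p ≈ 0.0199, which is ≥ 0.01, so fail to reject H₀.
The data are consistent with a true slope of 0.024 points per unit of residual sugar, holding the other predictors fixed.

t = 2.333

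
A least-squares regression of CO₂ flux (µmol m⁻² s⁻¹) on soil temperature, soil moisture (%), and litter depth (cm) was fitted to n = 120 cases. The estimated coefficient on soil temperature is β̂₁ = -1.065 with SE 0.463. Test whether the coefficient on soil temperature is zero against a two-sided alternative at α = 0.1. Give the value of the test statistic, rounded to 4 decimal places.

t = -2.3002

H₀: β₁ = 0 vs H₁: β₁ ≠ 0.
t = (β̂₁ − β₁⁰)/SE = -1.065 / 0.463 = -2.3002.
df = n − k − 1 = 120 − 3 − 1 = 116.
Two-sided p ≈ 0.0232, which is < 0.1, so reject H₀.
There is evidence that soil temperature is associated with CO₂ flux, holding the other predictors fixed.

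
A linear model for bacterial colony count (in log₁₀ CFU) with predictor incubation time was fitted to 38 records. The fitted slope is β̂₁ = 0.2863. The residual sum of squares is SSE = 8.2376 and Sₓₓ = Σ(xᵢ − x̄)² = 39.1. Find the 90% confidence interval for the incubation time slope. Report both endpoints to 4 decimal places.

(0.1571, 0.4155)

MSE = SSE/(n − 2) = 8.2376/36 = 0.228822.
SE(β̂₁) = √(MSE/Sₓₓ) = √(0.228822/39.1) = 0.0764999.
df = n − 2 = 36.
t* = t_{0.05, 36} = 1.688298.
Margin = t* × SE = 1.688298 × 0.0764999 = 0.129155.
CI: 0.2863 ± 0.129155 → (0.1571, 0.4155).
With 90% confidence, each one-unit increase in incubation time is associated with a change of between 0.1571 and 0.4155 log₁₀ CFU in bacterial colony count.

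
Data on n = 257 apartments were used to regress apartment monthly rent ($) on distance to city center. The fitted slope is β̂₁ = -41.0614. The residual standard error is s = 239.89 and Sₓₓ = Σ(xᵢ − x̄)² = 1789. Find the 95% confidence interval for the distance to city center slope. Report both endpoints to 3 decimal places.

SE(β̂₁) = s/√Sₓₓ = 239.89/√1789 = 5.67162.
df = n − 2 = 255.
t* = t_{0.025, 255} = 1.969311.
Margin = t* × SE = 1.969311 × 5.67162 = 11.16918.
CI: -41.0614 ± 11.16918 → (-52.231, -29.892).
With 95% confidence, each one-unit increase in distance to city center is associated with a change of between -52.231 and -29.892 $ in apartment monthly rent.

(-52.231, -29.892)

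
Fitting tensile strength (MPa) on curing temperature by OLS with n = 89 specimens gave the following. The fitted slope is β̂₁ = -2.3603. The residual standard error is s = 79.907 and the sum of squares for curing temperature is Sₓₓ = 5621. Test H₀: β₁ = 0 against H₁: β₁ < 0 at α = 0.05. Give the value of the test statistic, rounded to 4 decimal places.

t = -2.2146

SE(β̂₁) = s/√Sₓₓ = 79.907/√5621 = 1.06581.
t = -2.3603 / 1.06581 = -2.2146.
df = n − 2 = 87.
One-sided p ≈ 0.0147, which is < 0.05, so reject H₀.
There is evidence that the true slope on curing temperature is negative.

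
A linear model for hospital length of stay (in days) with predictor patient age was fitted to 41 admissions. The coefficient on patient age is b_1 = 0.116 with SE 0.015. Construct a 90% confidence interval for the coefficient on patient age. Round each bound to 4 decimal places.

df = n − 2 = 41 − 2 = 39.
t* = t_{0.05, 39} = 1.684875.
Margin = t* × SE = 1.684875 × 0.015 = 0.025273.
CI: 0.116 ± 0.025273 → (0.0907, 0.1413).
With 90% confidence, each one-unit increase in patient age is associated with a change of between 0.0907 and 0.1413 days in hospital length of stay.

(0.0907, 0.1413)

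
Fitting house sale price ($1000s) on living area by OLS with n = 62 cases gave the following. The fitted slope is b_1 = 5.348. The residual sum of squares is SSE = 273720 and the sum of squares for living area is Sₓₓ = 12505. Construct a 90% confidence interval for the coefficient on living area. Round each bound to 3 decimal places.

(4.339, 6.357)

MSE = SSE/(n − 2) = 273720/60 = 4562.
SE(b_1) = √(MSE/Sₓₓ) = √(4562/12505) = 0.603998.
df = n − 2 = 60.
t* = t_{0.05, 60} = 1.670649.
Margin = t* × SE = 1.670649 × 0.603998 = 1.00907.
CI: 5.348 ± 1.00907 → (4.339, 6.357).
With 90% confidence, each one-unit increase in living area is associated with a change of between 4.339 and 6.357 $1000s in house sale price.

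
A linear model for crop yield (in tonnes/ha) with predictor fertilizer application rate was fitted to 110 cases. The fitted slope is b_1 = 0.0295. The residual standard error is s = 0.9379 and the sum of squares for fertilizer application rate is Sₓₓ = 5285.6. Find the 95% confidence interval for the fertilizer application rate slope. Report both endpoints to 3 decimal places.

SE(b_1) = s/√Sₓₓ = 0.9379/√5285.6 = 0.0129006.
df = n − 2 = 108.
t* = t_{0.025, 108} = 1.982173.
Margin = t* × SE = 1.982173 × 0.0129006 = 0.02557.
CI: 0.0295 ± 0.02557 → (0.004, 0.055).
With 95% confidence, each one-unit increase in fertilizer application rate is associated with a change of between 0.004 and 0.055 tonnes/ha in crop yield.

(0.004, 0.055)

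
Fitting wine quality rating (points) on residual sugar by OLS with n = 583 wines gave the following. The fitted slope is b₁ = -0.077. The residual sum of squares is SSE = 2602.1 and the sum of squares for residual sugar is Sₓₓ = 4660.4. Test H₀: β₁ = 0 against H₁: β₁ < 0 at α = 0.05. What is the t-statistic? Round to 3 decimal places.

MSE = SSE/(n − 2) = 2602.1/581 = 4.47866.
SE(b₁) = √(MSE/Sₓₓ) = √(4.47866/4660.4) = 0.031.
t = -0.077 / 0.031 = -2.484.
df = n − 2 = 581.
One-sided p ≈ 0.0066, which is < 0.05, so reject H₀.
There is evidence that the true slope on residual sugar is negative.

t = -2.484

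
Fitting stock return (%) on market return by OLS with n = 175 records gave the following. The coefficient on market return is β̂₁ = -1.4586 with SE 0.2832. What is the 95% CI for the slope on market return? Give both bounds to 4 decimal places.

df = n − 2 = 175 − 2 = 173.
t* = t_{0.025, 173} = 1.973771.
Margin = t* × SE = 1.973771 × 0.2832 = 0.558972.
CI: -1.4586 ± 0.558972 → (-2.0176, -0.8996).
With 95% confidence, each one-unit increase in market return is associated with a change of between -2.0176 and -0.8996 % in stock return.

(-2.0176, -0.8996)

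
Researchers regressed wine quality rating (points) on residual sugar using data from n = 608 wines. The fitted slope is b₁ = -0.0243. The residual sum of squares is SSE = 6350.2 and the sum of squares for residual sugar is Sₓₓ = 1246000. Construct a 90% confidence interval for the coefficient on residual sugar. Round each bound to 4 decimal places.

MSE = SSE/(n − 2) = 6350.2/606 = 10.4789.
SE(b₁) = √(MSE/Sₓₓ) = √(10.4789/1246000) = 0.0029.
df = n − 2 = 606.
t* = t_{0.05, 606} = 1.647372.
Margin = t* × SE = 1.647372 × 0.0029 = 0.004777.
CI: -0.0243 ± 0.004777 → (-0.0291, -0.0195).
With 90% confidence, each one-unit increase in residual sugar is associated with a change of between -0.0291 and -0.0195 points in wine quality rating.

(-0.0291, -0.0195)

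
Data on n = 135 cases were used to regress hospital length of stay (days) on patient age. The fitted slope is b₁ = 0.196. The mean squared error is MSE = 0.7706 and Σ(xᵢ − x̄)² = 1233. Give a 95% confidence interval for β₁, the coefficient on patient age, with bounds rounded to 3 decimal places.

SE(b₁) = √(MSE/Sₓₓ) = √(0.7706/1233) = 0.0249996.
df = n − 2 = 133.
t* = t_{0.025, 133} = 1.977961.
Margin = t* × SE = 1.977961 × 0.0249996 = 0.04945.
CI: 0.196 ± 0.04945 → (0.147, 0.245).
With 95% confidence, each one-unit increase in patient age is associated with a change of between 0.147 and 0.245 days in hospital length of stay.

(0.147, 0.245)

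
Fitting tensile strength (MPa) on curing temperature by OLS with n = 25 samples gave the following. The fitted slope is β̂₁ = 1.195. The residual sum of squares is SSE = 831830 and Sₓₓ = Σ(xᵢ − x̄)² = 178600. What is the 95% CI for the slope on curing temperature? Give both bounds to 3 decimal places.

(0.264, 2.126)

MSE = SSE/(n − 2) = 831830/23 = 36166.5.
SE(β̂₁) = √(MSE/Sₓₓ) = √(36166.5/178600) = 0.45.
df = n − 2 = 23.
t* = t_{0.025, 23} = 2.068658.
Margin = t* × SE = 2.068658 × 0.45 = 0.93090.
CI: 1.195 ± 0.93090 → (0.264, 2.126).
With 95% confidence, each one-unit increase in curing temperature is associated with a change of between 0.264 and 2.126 MPa in tensile strength.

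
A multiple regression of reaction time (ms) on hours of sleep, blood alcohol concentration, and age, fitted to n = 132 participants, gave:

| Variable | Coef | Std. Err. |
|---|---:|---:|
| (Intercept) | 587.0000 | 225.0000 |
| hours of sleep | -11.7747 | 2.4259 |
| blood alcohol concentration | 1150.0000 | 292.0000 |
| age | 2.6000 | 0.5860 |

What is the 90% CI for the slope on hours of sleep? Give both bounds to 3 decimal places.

Read off: b = -11.7747, SE = 2.4259 for hours of sleep.
df = n − k − 1 = 132 − 3 − 1 = 128.
t* = t_{0.05, 128} = 1.656845.
Margin = t* × SE = 1.656845 × 2.4259 = 4.01934.
CI: -11.7747 ± 4.01934 → (-15.794, -7.755).

(-15.794, -7.755)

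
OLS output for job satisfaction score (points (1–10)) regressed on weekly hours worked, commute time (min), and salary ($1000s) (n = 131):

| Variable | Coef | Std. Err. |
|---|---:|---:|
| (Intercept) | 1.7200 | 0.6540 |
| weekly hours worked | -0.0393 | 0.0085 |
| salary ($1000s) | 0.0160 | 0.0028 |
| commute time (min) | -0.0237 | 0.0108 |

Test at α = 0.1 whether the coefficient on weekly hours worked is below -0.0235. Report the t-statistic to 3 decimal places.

t = -1.859

Read off: b = -0.0393, SE = 0.0085 for weekly hours worked.
H₀: β₁ = -0.0235 vs H₁: β₁ < -0.0235.
t = (-0.0393 − (-0.0235)) / 0.0085 = -1.859.
df = n − k − 1 = 131 − 3 − 1 = 127.
One-sided p ≈ 0.0327, which is < 0.1, so reject H₀.
There is evidence that the true slope on weekly hours worked is below -0.0235 points (1–10) per unit, holding the other predictors fixed.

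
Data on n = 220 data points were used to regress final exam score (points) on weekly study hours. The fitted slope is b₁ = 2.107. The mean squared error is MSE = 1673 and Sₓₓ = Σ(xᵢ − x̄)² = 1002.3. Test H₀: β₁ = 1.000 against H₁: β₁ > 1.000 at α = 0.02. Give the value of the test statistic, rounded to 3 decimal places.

t = 0.857

SE(b₁) = √(MSE/Sₓₓ) = √(1673/1002.3) = 1.29196.
t = (2.107 − 1.000) / 1.29196 = 0.857.
df = n − 2 = 218.
One-sided p ≈ 0.1962, which is ≥ 0.02, so fail to reject H₀.
The data do not give significant evidence that the true slope on weekly study hours exceeds 1.000 points per unit.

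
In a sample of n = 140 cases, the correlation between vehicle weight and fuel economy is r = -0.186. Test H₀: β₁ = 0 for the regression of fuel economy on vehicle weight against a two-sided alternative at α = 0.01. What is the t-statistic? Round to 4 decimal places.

t = -2.2238

t = r·√(n − 2)/√(1 − r²) = -0.186·√138/√0.965404 = -2.2238.
df = n − 2 = 138.
Two-sided p ≈ 0.0278, which is ≥ 0.01, so fail to reject H₀.
The data do not give significant evidence of a linear association between vehicle weight and fuel economy.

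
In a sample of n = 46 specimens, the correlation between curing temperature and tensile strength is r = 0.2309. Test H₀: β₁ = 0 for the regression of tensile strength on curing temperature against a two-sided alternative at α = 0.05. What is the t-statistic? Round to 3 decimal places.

t = r·√(n − 2)/√(1 − r²) = 0.2309·√44/√0.946685 = 1.574.
df = n − 2 = 44.
Two-sided p ≈ 0.1226, which is ≥ 0.05, so fail to reject H₀.
The data do not give significant evidence of a linear association between curing temperature and tensile strength.

t = 1.574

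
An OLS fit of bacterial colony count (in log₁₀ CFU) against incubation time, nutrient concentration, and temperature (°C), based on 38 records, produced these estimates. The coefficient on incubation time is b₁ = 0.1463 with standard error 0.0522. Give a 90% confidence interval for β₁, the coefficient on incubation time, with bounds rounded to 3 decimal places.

(0.058, 0.235)

df = n − k − 1 = 38 − 3 − 1 = 34.
t* = t_{0.05, 34} = 1.690924.
Margin = t* × SE = 1.690924 × 0.0522 = 0.08827.
CI: 0.1463 ± 0.08827 → (0.058, 0.235).
With 90% confidence, each one-unit increase in incubation time is associated with a change of between 0.058 and 0.235 log₁₀ CFU in bacterial colony count, holding the other predictors fixed.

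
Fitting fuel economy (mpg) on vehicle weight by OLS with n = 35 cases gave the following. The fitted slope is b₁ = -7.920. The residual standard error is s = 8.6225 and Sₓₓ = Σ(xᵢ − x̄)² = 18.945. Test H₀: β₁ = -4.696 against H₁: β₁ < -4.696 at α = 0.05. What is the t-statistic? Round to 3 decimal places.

t = -1.627

SE(b₁) = s/√Sₓₓ = 8.6225/√18.945 = 1.98101.
t = (-7.920 − (-4.696)) / 1.98101 = -1.627.
df = n − 2 = 33.
One-sided p ≈ 0.0566, which is ≥ 0.05, so fail to reject H₀.
The data do not give significant evidence that the true slope on vehicle weight is below -4.696 mpg per unit.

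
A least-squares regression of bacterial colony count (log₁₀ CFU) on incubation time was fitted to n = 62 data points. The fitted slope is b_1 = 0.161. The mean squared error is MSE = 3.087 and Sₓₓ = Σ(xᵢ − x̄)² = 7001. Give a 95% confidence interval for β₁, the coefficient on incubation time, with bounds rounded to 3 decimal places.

(0.119, 0.203)

SE(b_1) = √(MSE/Sₓₓ) = √(3.087/7001) = 0.0209985.
df = n − 2 = 60.
t* = t_{0.025, 60} = 2.000298.
Margin = t* × SE = 2.000298 × 0.0209985 = 0.04200.
CI: 0.161 ± 0.04200 → (0.119, 0.203).
With 95% confidence, each one-unit increase in incubation time is associated with a change of between 0.119 and 0.203 log₁₀ CFU in bacterial colony count.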